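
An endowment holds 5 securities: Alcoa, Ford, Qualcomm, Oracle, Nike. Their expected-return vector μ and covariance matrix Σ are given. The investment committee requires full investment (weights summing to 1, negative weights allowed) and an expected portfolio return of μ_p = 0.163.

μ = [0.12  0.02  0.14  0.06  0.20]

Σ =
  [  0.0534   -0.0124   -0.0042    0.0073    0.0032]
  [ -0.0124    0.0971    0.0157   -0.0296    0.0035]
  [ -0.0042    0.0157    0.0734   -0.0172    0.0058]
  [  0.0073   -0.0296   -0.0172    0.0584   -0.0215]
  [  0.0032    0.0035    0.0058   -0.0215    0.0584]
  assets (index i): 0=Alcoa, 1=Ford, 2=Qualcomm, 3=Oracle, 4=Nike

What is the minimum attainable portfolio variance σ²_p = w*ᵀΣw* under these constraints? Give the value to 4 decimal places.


u=Σ⁻¹μ = [1.9132  1.0134  2.2951  3.5788  4.3487]
v=Σ⁻¹𝟙 = [17.7056  21.2943  17.5200  41.2966  28.3403]
a=μᵀu=1.655631  b=𝟙ᵀu=13.149213  c=𝟙ᵀv=126.156751  D=ac−b²=35.967191
λ₁=(c·0.163−b)/D = (126.156751·0.163−13.149213)/35.967191 = 0.206142
λ₂=(a−b·0.163)/D = (1.655631−13.149213·0.163)/35.967191 = -0.013559
w* = 0.206142·u + -0.013559·v:
  w_0 = 0.206142·1.9132 + -0.013559·17.7056 = 0.1543  (Alcoa)
  w_1 = 0.206142·1.0134 + -0.013559·21.2943 = -0.0798  (Ford)
  w_2 = 0.206142·2.2951 + -0.013559·17.5200 = 0.2355  (Qualcomm)
  w_3 = 0.206142·3.5788 + -0.013559·41.2966 = 0.1778  (Oracle)
  w_4 = 0.206142·4.3487 + -0.013559·28.3403 = 0.5122  (Nike)
Σw_i=1.0000  μᵀw=0.1630
σ²=wᵀΣw=λ₁·μ_p+λ₂ = 0.206142·0.163 + -0.013559 = 0.020042 ≈ 0.0200

0.0200


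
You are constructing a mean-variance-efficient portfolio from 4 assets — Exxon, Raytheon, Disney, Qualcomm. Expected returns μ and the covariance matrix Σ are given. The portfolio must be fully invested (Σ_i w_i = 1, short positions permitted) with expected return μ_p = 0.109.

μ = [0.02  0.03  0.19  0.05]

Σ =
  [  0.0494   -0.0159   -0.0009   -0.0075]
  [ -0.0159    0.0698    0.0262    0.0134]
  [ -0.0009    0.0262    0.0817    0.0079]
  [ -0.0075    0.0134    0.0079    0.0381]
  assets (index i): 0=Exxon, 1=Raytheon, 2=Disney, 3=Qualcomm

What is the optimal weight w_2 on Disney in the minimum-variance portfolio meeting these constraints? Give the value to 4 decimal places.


x=Σ⁻¹μ = [0.4263  -0.5907  2.4130  1.1037]
y=Σ⁻¹𝟙 = [28.7115  13.7836  5.6333  25.8828]
a=μᵀx=0.504456  b=𝟙ᵀx=3.352195  c=𝟙ᵀy=74.011128  D=ac−b²=26.098110
λ₁=(c·0.109−b)/D = (74.011128·0.109−3.352195)/26.098110 = 0.180665
λ₂=(a−b·0.109)/D = (0.504456−3.352195·0.109)/26.098110 = 0.005329
w* = 0.180665·x + 0.005329·y:
  w_0 = 0.180665·0.4263 + 0.005329·28.7115 = 0.2300  (Exxon)
  w_1 = 0.180665·-0.5907 + 0.005329·13.7836 = -0.0333  (Raytheon)
  w_2 = 0.180665·2.4130 + 0.005329·5.6333 = 0.4660  (Disney)
  w_3 = 0.180665·1.1037 + 0.005329·25.8828 = 0.3373  (Qualcomm)
Σw_i=1.0000  μᵀw=0.1090
σ²=wᵀΣw=λ₁·μ_p+λ₂ = 0.180665·0.109 + 0.005329 = 0.025021 ≈ 0.0250

0.4660


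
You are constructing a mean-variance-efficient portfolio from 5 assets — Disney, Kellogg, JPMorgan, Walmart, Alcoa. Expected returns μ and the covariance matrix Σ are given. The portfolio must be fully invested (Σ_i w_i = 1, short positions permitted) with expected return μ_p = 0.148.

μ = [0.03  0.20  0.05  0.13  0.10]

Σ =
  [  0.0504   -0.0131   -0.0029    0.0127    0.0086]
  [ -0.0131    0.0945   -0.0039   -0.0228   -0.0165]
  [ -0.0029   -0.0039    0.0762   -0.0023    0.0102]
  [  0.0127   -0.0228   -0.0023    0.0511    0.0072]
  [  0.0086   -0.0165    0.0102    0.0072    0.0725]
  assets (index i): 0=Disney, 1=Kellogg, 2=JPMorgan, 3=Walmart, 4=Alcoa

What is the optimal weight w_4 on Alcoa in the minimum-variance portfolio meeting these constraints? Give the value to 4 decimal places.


0.1742

x=Σ⁻¹μ = [0.2841  3.3855  0.7355  3.7865  1.6366]
y=Σ⁻¹𝟙 = [18.2170  21.4982  13.9920  23.5423  12.2184]
a=μᵀx=1.378286  b=𝟙ᵀx=9.828087  c=𝟙ᵀy=89.467911  D=ac−b²=26.721060
λ₁=(c·0.148−b)/D = (89.467911·0.148−9.828087)/26.721060 = 0.127733
λ₂=(a−b·0.148)/D = (1.378286−9.828087·0.148)/26.721060 = -0.002854
w* = 0.127733·x + -0.002854·y:
  w_0 = 0.127733·0.2841 + -0.002854·18.2170 = -0.0157  (Disney)
  w_1 = 0.127733·3.3855 + -0.002854·21.4982 = 0.3711  (Kellogg)
  w_2 = 0.127733·0.7355 + -0.002854·13.9920 = 0.0540  (JPMorgan)
  w_3 = 0.127733·3.7865 + -0.002854·23.5423 = 0.4165  (Walmart)
  w_4 = 0.127733·1.6366 + -0.002854·12.2184 = 0.1742  (Alcoa)
Σw_i=1.0000  μᵀw=0.1480
σ²=wᵀΣw=λ₁·μ_p+λ₂ = 0.127733·0.148 + -0.002854 = 0.016050 ≈ 0.0161


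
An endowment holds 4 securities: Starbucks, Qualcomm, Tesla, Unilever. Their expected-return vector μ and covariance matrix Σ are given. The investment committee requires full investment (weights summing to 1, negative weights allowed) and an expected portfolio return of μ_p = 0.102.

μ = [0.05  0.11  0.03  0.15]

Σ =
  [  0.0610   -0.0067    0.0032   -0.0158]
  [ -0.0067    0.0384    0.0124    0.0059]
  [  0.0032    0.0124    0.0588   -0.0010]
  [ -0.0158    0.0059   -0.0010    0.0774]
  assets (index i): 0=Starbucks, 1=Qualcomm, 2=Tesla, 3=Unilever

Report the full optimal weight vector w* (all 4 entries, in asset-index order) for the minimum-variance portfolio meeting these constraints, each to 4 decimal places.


p=Σ⁻¹μ = [1.6786  2.8916  -0.1559  2.0582]
q=Σ⁻¹𝟙 = [22.5546  23.9953  10.9884  15.8369]
a=μᵀp=0.706054  b=𝟙ᵀp=6.472409  c=𝟙ᵀq=73.375286  D=ac−b²=9.914837
λ₁=(c·0.102−b)/D = (73.375286·0.102−6.472409)/9.914837 = 0.102056
λ₂=(a−b·0.102)/D = (0.706054−6.472409·0.102)/9.914837 = 0.004626
w* = 0.102056·p + 0.004626·q:
  w_0 = 0.102056·1.6786 + 0.004626·22.5546 = 0.2757  (Starbucks)
  w_1 = 0.102056·2.8916 + 0.004626·23.9953 = 0.4061  (Qualcomm)
  w_2 = 0.102056·-0.1559 + 0.004626·10.9884 = 0.0349  (Tesla)
  w_3 = 0.102056·2.0582 + 0.004626·15.8369 = 0.2833  (Unilever)
Σw_i=1.0000  μᵀw=0.1020
σ²=wᵀΣw=λ₁·μ_p+λ₂ = 0.102056·0.102 + 0.004626 = 0.015036 ≈ 0.0150

0.2757  0.4061  0.0349  0.2833


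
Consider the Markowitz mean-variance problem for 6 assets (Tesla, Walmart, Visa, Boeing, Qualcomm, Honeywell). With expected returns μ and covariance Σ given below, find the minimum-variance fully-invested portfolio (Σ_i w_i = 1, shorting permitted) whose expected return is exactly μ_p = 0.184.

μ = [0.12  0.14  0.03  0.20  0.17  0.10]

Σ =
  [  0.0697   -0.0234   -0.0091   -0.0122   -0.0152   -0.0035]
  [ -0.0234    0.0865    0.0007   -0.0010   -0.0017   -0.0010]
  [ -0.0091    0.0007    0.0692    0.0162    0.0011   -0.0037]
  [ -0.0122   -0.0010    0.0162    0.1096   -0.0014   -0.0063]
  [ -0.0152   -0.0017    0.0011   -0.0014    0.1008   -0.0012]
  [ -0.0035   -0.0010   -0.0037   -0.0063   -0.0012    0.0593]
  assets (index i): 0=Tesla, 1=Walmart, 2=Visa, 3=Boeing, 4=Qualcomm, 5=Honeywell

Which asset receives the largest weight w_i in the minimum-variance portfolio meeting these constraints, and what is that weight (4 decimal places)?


u=Σ⁻¹μ = [3.7329  2.7247  0.4281  2.3629  2.3506  2.2779]
v=Σ⁻¹𝟙 = [29.6096  20.1155  16.3337  11.6167  14.9639  21.5063]
a=μᵀu=1.942227  b=𝟙ᵀu=13.877166  c=𝟙ᵀv=114.145678  D=ac−b²=29.121050
λ₁=(c·0.184−b)/D = (114.145678·0.184−13.877166)/29.121050 = 0.244690
λ₂=(a−b·0.184)/D = (1.942227−13.877166·0.184)/29.121050 = -0.020987
w* = 0.244690·u + -0.020987·v:
  w_0 = 0.244690·3.7329 + -0.020987·29.6096 = 0.2920  (Tesla)
  w_1 = 0.244690·2.7247 + -0.020987·20.1155 = 0.2445  (Walmart)
  w_2 = 0.244690·0.4281 + -0.020987·16.3337 = -0.2380  (Visa)
  w_3 = 0.244690·2.3629 + -0.020987·11.6167 = 0.3344  (Boeing)
  w_4 = 0.244690·2.3506 + -0.020987·14.9639 = 0.2611  (Qualcomm)
  w_5 = 0.244690·2.2779 + -0.020987·21.5063 = 0.1060  (Honeywell)
Σw_i=1.0000  μᵀw=0.1840
σ²=wᵀΣw=λ₁·μ_p+λ₂ = 0.244690·0.184 + -0.020987 = 0.024036 ≈ 0.0240

Boeing (0.3344)


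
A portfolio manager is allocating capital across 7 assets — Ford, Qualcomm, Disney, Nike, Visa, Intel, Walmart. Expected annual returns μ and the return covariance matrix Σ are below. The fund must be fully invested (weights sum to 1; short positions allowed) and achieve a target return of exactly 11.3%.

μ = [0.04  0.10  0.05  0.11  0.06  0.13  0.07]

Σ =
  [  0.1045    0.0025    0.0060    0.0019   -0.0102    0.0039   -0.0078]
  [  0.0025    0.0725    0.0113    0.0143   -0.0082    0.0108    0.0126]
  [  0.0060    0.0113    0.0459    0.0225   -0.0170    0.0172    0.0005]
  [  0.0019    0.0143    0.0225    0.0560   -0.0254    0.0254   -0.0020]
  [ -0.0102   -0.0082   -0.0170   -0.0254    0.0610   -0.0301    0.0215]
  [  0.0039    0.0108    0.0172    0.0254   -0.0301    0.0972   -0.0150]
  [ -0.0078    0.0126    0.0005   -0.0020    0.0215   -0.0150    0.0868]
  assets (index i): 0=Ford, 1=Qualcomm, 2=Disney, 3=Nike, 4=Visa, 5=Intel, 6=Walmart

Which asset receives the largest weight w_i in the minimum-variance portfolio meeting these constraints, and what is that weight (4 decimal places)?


x=Σ⁻¹μ = [0.5536  0.9256  0.1564  2.2425  2.8087  1.5209  0.3397]
y=Σ⁻¹𝟙 = [11.5048  8.2720  17.5691  19.4352  37.1387  12.9518  4.7395]
a=μᵀx=0.759226  b=𝟙ᵀx=8.547545  c=𝟙ᵀy=111.611116  D=ac−b²=11.677593
λ₁=(c·0.113−b)/D = (111.611116·0.113−8.547545)/11.677593 = 0.348061
λ₂=(a−b·0.113)/D = (0.759226−8.547545·0.113)/11.677593 = -0.017696
w* = 0.348061·x + -0.017696·y:
  w_0 = 0.348061·0.5536 + -0.017696·11.5048 = -0.0109  (Ford)
  w_1 = 0.348061·0.9256 + -0.017696·8.2720 = 0.1758  (Qualcomm)
  w_2 = 0.348061·0.1564 + -0.017696·17.5691 = -0.2564  (Disney)
  w_3 = 0.348061·2.2425 + -0.017696·19.4352 = 0.4366  (Nike)
  w_4 = 0.348061·2.8087 + -0.017696·37.1387 = 0.3204  (Visa)
  w_5 = 0.348061·1.5209 + -0.017696·12.9518 = 0.3002  (Intel)
  w_6 = 0.348061·0.3397 + -0.017696·4.7395 = 0.0344  (Walmart)
Σw_i=1.0000  μᵀw=0.1130
σ²=wᵀΣw=λ₁·μ_p+λ₂ = 0.348061·0.113 + -0.017696 = 0.021635 ≈ 0.0216

Nike (0.4366)


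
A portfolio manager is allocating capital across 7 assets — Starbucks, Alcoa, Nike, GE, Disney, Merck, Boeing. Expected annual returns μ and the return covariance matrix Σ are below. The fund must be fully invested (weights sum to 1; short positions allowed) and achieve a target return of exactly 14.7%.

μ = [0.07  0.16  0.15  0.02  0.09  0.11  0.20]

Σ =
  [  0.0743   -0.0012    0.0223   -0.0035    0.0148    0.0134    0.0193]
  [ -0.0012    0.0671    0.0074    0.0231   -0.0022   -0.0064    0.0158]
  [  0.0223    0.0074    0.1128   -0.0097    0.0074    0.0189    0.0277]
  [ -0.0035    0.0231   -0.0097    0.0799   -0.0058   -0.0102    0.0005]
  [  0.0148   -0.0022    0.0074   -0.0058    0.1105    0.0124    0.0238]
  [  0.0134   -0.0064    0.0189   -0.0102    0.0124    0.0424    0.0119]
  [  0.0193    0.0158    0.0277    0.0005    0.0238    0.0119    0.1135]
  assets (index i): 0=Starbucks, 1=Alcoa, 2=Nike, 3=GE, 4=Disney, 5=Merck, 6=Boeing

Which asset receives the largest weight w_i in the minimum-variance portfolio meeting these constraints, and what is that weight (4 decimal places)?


Alcoa (0.3724)

g=Σ⁻¹μ = [0.0864  2.3474  0.5035  -0.0500  0.3423  2.3086  0.9842]
h=Σ⁻¹𝟙 = [7.7186  12.2488  3.1437  13.0008  5.9012  22.6131  1.3601]
a=μᵀg=0.937738  b=𝟙ᵀg=6.522260  c=𝟙ᵀh=65.986318  D=ac−b²=19.337977
λ₁=(c·0.147−b)/D = (65.986318·0.147−6.522260)/19.337977 = 0.164326
λ₂=(a−b·0.147)/D = (0.937738−6.522260·0.147)/19.337977 = -0.001088
w* = 0.164326·g + -0.001088·h:
  w_0 = 0.164326·0.0864 + -0.001088·7.7186 = 0.0058  (Starbucks)
  w_1 = 0.164326·2.3474 + -0.001088·12.2488 = 0.3724  (Alcoa)
  w_2 = 0.164326·0.5035 + -0.001088·3.1437 = 0.0793  (Nike)
  w_3 = 0.164326·-0.0500 + -0.001088·13.0008 = -0.0224  (GE)
  w_4 = 0.164326·0.3423 + -0.001088·5.9012 = 0.0498  (Disney)
  w_5 = 0.164326·2.3086 + -0.001088·22.6131 = 0.3548  (Merck)
  w_6 = 0.164326·0.9842 + -0.001088·1.3601 = 0.1602  (Boeing)
Σw_i=1.0000  μᵀw=0.1470
σ²=wᵀΣw=λ₁·μ_p+λ₂ = 0.164326·0.147 + -0.001088 = 0.023068 ≈ 0.0231


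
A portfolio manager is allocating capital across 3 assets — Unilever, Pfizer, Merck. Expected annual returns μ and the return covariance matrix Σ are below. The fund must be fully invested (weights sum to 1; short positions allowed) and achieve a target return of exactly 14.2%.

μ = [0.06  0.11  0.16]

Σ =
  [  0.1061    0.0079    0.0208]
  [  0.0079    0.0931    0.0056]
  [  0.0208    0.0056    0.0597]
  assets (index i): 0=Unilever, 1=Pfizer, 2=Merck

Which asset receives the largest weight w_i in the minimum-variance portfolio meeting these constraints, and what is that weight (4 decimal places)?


p=Σ⁻¹μ = [-0.0188  1.0273  2.5902]
q=Σ⁻¹𝟙 = [6.0257  9.4016  13.7691]
a=μᵀp=0.526317  b=𝟙ᵀp=3.598778  c=𝟙ᵀq=29.196446  D=ac−b²=2.415385
λ₁=(c·0.142−b)/D = (29.196446·0.142−3.598778)/2.415385 = 0.226513
λ₂=(a−b·0.142)/D = (0.526317−3.598778·0.142)/2.415385 = 0.006331
w* = 0.226513·p + 0.006331·q:
  w_0 = 0.226513·-0.0188 + 0.006331·6.0257 = 0.0339  (Unilever)
  w_1 = 0.226513·1.0273 + 0.006331·9.4016 = 0.2922  (Pfizer)
  w_2 = 0.226513·2.5902 + 0.006331·13.7691 = 0.6739  (Merck)
Σw_i=1.0000  μᵀw=0.1420
σ²=wᵀΣw=λ₁·μ_p+λ₂ = 0.226513·0.142 + 0.006331 = 0.038495 ≈ 0.0385

Merck (0.6739)


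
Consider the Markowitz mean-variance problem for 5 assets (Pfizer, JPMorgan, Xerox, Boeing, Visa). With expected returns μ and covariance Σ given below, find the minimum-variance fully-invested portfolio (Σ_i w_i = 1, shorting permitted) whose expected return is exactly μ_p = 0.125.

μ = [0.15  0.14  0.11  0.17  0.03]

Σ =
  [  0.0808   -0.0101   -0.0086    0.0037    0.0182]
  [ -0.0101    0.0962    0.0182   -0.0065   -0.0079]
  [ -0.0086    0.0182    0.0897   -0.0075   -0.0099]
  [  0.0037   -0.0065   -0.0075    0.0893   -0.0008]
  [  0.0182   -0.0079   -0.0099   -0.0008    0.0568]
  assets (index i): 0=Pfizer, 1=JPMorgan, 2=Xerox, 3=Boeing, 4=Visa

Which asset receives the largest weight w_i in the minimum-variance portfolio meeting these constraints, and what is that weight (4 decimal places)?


p=Σ⁻¹μ = [2.0195  1.5876  1.3087  2.0487  0.3588]
q=Σ⁻¹𝟙 = [10.4756  11.4176  12.9265  12.8446  18.2710]
a=μᵀp=1.028203  b=𝟙ᵀp=7.323424  c=𝟙ᵀq=65.935227  D=ac−b²=14.162265
λ₁=(c·0.125−b)/D = (65.935227·0.125−7.323424)/14.162265 = 0.064854
λ₂=(a−b·0.125)/D = (1.028203−7.323424·0.125)/14.162265 = 0.007963
w* = 0.064854·p + 0.007963·q:
  w_0 = 0.064854·2.0195 + 0.007963·10.4756 = 0.2144  (Pfizer)
  w_1 = 0.064854·1.5876 + 0.007963·11.4176 = 0.1939  (JPMorgan)
  w_2 = 0.064854·1.3087 + 0.007963·12.9265 = 0.1878  (Xerox)
  w_3 = 0.064854·2.0487 + 0.007963·12.8446 = 0.2351  (Boeing)
  w_4 = 0.064854·0.3588 + 0.007963·18.2710 = 0.1688  (Visa)
Σw_i=1.0000  μᵀw=0.1250
σ²=wᵀΣw=λ₁·μ_p+λ₂ = 0.064854·0.125 + 0.007963 = 0.016070 ≈ 0.0161

Boeing (0.2351)


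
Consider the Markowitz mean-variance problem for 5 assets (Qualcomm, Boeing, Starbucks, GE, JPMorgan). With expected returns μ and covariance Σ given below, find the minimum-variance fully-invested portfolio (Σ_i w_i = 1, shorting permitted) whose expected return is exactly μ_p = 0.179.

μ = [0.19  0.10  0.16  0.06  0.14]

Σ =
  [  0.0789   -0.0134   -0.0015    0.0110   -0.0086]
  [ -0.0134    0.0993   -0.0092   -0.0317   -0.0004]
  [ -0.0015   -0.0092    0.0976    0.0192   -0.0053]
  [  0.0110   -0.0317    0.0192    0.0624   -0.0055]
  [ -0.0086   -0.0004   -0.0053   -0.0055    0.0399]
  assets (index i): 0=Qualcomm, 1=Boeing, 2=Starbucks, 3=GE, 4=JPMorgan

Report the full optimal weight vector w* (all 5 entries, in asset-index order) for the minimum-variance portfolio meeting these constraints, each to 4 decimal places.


g=Σ⁻¹μ = [3.1149  2.0259  1.8793  1.2711  4.6253]
h=Σ⁻¹𝟙 = [16.7518  20.9182  9.6316  23.6820  33.4269]
a=μᵀg=1.818905  b=𝟙ᵀg=12.916401  c=𝟙ᵀh=104.410473  D=ac−b²=23.079276
λ₁=(c·0.179−b)/D = (104.410473·0.179−12.916401)/23.079276 = 0.250141
λ₂=(a−b·0.179)/D = (1.818905−12.916401·0.179)/23.079276 = -0.021367
w* = 0.250141·g + -0.021367·h:
  w_0 = 0.250141·3.1149 + -0.021367·16.7518 = 0.4212  (Qualcomm)
  w_1 = 0.250141·2.0259 + -0.021367·20.9182 = 0.0598  (Boeing)
  w_2 = 0.250141·1.8793 + -0.021367·9.6316 = 0.2643  (Starbucks)
  w_3 = 0.250141·1.2711 + -0.021367·23.6820 = -0.1881  (GE)
  w_4 = 0.250141·4.6253 + -0.021367·33.4269 = 0.4427  (JPMorgan)
Σw_i=1.0000  μᵀw=0.1790
σ²=wᵀΣw=λ₁·μ_p+λ₂ = 0.250141·0.179 + -0.021367 = 0.023408 ≈ 0.0234

0.4212  0.0598  0.2643  -0.1881  0.4427


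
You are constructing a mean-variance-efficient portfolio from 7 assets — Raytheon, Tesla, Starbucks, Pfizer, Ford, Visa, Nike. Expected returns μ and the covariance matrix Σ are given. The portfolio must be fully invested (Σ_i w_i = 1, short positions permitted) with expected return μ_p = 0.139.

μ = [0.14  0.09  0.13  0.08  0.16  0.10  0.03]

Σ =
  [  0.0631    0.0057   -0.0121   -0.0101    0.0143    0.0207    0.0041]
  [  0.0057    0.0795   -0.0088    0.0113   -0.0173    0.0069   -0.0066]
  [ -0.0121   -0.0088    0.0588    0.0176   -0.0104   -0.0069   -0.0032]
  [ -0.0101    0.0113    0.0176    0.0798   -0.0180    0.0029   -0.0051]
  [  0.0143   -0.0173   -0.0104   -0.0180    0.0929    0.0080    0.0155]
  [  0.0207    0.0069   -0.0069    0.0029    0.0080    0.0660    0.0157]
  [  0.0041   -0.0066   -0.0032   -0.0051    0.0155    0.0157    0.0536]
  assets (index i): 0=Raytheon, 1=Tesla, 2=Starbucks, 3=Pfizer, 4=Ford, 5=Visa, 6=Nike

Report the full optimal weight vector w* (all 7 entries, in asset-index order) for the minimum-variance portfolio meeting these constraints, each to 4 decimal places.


p=Σ⁻¹μ = [2.0747  1.6180  3.1019  0.8110  2.1413  0.7164  0.0335]
q=Σ⁻¹𝟙 = [14.8003  16.2868  23.0652  10.8117  12.9678  5.2082  16.6603]
a=μᵀp=1.319453  b=𝟙ᵀp=10.496748  c=𝟙ᵀq=99.800361  D=ac−b²=21.500129
λ₁=(c·0.139−b)/D = (99.800361·0.139−10.496748)/21.500129 = 0.156999
λ₂=(a−b·0.139)/D = (1.319453−10.496748·0.139)/21.500129 = -0.006493
w* = 0.156999·p + -0.006493·q:
  w_0 = 0.156999·2.0747 + -0.006493·14.8003 = 0.2296  (Raytheon)
  w_1 = 0.156999·1.6180 + -0.006493·16.2868 = 0.1483  (Tesla)
  w_2 = 0.156999·3.1019 + -0.006493·23.0652 = 0.3372  (Starbucks)
  w_3 = 0.156999·0.8110 + -0.006493·10.8117 = 0.0571  (Pfizer)
  w_4 = 0.156999·2.1413 + -0.006493·12.9678 = 0.2520  (Ford)
  w_5 = 0.156999·0.7164 + -0.006493·5.2082 = 0.0787  (Visa)
  w_6 = 0.156999·0.0335 + -0.006493·16.6603 = -0.1029  (Nike)
Σw_i=1.0000  μᵀw=0.1390
σ²=wᵀΣw=λ₁·μ_p+λ₂ = 0.156999·0.139 + -0.006493 = 0.015330 ≈ 0.0153

0.2296  0.1483  0.3372  0.0571  0.2520  0.0787  -0.1029


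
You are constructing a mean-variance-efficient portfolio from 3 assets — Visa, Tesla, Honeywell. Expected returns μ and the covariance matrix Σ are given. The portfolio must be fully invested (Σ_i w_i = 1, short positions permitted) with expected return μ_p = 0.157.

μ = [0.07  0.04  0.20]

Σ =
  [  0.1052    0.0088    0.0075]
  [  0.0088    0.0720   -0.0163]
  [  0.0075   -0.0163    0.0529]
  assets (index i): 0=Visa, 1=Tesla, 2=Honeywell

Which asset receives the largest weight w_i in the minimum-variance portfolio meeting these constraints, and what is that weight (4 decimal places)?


g=Σ⁻¹μ = [0.2423  1.4771  4.2015]
h=Σ⁻¹𝟙 = [6.2684  18.4910  23.7125]
a=μᵀg=0.916347  b=𝟙ᵀg=5.920924  c=𝟙ᵀh=48.471873  D=ac−b²=9.359723
λ₁=(c·0.157−b)/D = (48.471873·0.157−5.920924)/9.359723 = 0.180471
λ₂=(a−b·0.157)/D = (0.916347−5.920924·0.157)/9.359723 = -0.001414
w* = 0.180471·g + -0.001414·h:
  w_0 = 0.180471·0.2423 + -0.001414·6.2684 = 0.0349  (Visa)
  w_1 = 0.180471·1.4771 + -0.001414·18.4910 = 0.2404  (Tesla)
  w_2 = 0.180471·4.2015 + -0.001414·23.7125 = 0.7247  (Honeywell)
Σw_i=1.0000  μᵀw=0.1570
σ²=wᵀΣw=λ₁·μ_p+λ₂ = 0.180471·0.157 + -0.001414 = 0.026920 ≈ 0.0269

Honeywell (0.7247)


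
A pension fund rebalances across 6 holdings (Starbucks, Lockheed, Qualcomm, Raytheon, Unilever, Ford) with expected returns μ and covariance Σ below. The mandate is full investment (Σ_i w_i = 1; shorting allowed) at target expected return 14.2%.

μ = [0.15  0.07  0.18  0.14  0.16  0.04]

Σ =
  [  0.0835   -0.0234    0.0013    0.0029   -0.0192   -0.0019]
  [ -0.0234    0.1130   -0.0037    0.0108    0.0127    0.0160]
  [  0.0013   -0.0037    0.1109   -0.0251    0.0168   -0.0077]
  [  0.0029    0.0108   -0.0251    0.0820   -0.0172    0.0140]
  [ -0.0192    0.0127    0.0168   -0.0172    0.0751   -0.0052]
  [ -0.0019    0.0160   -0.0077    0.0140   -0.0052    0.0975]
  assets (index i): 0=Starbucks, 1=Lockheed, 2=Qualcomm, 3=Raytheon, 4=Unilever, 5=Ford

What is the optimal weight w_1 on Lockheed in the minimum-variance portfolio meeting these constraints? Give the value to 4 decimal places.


p=Σ⁻¹μ = [2.5120  0.5794  1.7932  2.6517  2.9003  0.2797]
q=Σ⁻¹𝟙 = [17.9603  8.0525  10.5289  16.0989  18.4860  8.7908]
a=μᵀp=1.586592  b=𝟙ᵀp=10.716168  c=𝟙ᵀq=79.917445  D=ac−b²=11.960122
λ₁=(c·0.142−b)/D = (79.917445·0.142−10.716168)/11.960122 = 0.052851
λ₂=(a−b·0.142)/D = (1.586592−10.716168·0.142)/11.960122 = 0.005426
w* = 0.052851·p + 0.005426·q:
  w_0 = 0.052851·2.5120 + 0.005426·17.9603 = 0.2302  (Starbucks)
  w_1 = 0.052851·0.5794 + 0.005426·8.0525 = 0.0743  (Lockheed)
  w_2 = 0.052851·1.7932 + 0.005426·10.5289 = 0.1519  (Qualcomm)
  w_3 = 0.052851·2.6517 + 0.005426·16.0989 = 0.2275  (Raytheon)
  w_4 = 0.052851·2.9003 + 0.005426·18.4860 = 0.2536  (Unilever)
  w_5 = 0.052851·0.2797 + 0.005426·8.7908 = 0.0625  (Ford)
Σw_i=1.0000  μᵀw=0.1420
σ²=wᵀΣw=λ₁·μ_p+λ₂ = 0.052851·0.142 + 0.005426 = 0.012931 ≈ 0.0129

0.0743


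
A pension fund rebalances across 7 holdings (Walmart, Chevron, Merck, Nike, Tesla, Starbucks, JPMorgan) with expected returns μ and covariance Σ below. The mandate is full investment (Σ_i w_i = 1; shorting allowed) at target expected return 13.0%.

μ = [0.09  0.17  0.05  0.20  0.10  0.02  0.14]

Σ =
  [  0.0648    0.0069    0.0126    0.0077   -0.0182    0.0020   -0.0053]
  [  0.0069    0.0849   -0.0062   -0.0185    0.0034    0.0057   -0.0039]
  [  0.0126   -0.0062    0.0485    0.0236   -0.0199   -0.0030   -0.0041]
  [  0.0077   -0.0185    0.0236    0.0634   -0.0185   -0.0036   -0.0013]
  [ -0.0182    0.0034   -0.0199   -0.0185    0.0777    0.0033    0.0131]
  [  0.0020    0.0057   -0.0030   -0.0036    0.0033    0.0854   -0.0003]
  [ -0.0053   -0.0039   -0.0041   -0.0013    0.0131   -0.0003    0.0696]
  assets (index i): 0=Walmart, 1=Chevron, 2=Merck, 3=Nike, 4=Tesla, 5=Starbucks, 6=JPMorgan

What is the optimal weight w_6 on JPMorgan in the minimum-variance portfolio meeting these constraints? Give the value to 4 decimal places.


g=Σ⁻¹μ = [1.3327  2.8725  -0.0884  4.5532  2.2027  0.1218  1.9397]
h=Σ⁻¹𝟙 = [14.7143  15.0335  21.0425  18.0308  22.5612  11.0372  13.7082]
a=μᵀg=2.008762  b=𝟙ᵀg=12.934283  c=𝟙ᵀh=116.127777  D=ac−b²=65.977389
λ₁=(c·0.130−b)/D = (116.127777·0.130−12.934283)/65.977389 = 0.032774
λ₂=(a−b·0.130)/D = (2.008762−12.934283·0.130)/65.977389 = 0.004961
w* = 0.032774·g + 0.004961·h:
  w_0 = 0.032774·1.3327 + 0.004961·14.7143 = 0.1167  (Walmart)
  w_1 = 0.032774·2.8725 + 0.004961·15.0335 = 0.1687  (Chevron)
  w_2 = 0.032774·-0.0884 + 0.004961·21.0425 = 0.1015  (Merck)
  w_3 = 0.032774·4.5532 + 0.004961·18.0308 = 0.2387  (Nike)
  w_4 = 0.032774·2.2027 + 0.004961·22.5612 = 0.1841  (Tesla)
  w_5 = 0.032774·0.1218 + 0.004961·11.0372 = 0.0587  (Starbucks)
  w_6 = 0.032774·1.9397 + 0.004961·13.7082 = 0.1316  (JPMorgan)
Σw_i=1.0000  μᵀw=0.1300
σ²=wᵀΣw=λ₁·μ_p+λ₂ = 0.032774·0.130 + 0.004961 = 0.009221 ≈ 0.0092

0.1316


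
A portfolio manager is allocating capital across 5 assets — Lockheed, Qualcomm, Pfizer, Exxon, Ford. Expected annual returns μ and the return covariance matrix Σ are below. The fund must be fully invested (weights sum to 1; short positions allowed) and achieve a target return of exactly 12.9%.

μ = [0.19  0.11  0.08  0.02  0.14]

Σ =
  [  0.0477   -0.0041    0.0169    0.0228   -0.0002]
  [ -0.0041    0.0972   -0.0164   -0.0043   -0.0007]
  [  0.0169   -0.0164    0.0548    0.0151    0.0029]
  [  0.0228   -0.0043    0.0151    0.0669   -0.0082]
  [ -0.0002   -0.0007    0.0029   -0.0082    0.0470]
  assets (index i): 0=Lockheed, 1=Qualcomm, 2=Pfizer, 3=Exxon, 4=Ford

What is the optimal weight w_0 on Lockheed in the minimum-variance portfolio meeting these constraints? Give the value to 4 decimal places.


x=Σ⁻¹μ = [4.3071  1.4035  0.6440  -0.8778  2.8251]
y=Σ⁻¹𝟙 = [11.6958  13.8884  14.4699  11.3612  22.6226]
a=μᵀx=1.402216  b=𝟙ᵀx=8.301896  c=𝟙ᵀy=74.037825  D=ac−b²=34.895580
λ₁=(c·0.129−b)/D = (74.037825·0.129−8.301896)/34.895580 = 0.035792
λ₂=(a−b·0.129)/D = (1.402216−8.301896·0.129)/34.895580 = 0.009493
w* = 0.035792·x + 0.009493·y:
  w_0 = 0.035792·4.3071 + 0.009493·11.6958 = 0.2652  (Lockheed)
  w_1 = 0.035792·1.4035 + 0.009493·13.8884 = 0.1821  (Qualcomm)
  w_2 = 0.035792·0.6440 + 0.009493·14.4699 = 0.1604  (Pfizer)
  w_3 = 0.035792·-0.8778 + 0.009493·11.3612 = 0.0764  (Exxon)
  w_4 = 0.035792·2.8251 + 0.009493·22.6226 = 0.3159  (Ford)
Σw_i=1.0000  μᵀw=0.1290
σ²=wᵀΣw=λ₁·μ_p+λ₂ = 0.035792·0.129 + 0.009493 = 0.014110 ≈ 0.0141

0.2652


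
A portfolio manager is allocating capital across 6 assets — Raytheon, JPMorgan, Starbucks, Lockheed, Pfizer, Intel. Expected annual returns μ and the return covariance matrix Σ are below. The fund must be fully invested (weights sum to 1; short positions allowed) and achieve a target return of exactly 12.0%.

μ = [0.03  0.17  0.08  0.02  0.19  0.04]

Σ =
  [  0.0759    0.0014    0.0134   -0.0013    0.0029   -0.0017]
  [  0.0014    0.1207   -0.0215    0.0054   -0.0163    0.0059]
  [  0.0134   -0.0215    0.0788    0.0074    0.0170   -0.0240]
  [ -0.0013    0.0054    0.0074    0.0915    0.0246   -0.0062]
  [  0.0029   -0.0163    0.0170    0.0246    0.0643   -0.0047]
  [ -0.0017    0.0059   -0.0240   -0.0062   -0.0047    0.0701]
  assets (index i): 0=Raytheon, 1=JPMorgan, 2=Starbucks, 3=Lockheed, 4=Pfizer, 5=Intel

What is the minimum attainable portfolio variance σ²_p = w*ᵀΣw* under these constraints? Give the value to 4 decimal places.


0.0145

g=Σ⁻¹μ = [0.0158  2.0976  1.1888  -0.9001  3.5863  0.9623]
h=Σ⁻¹𝟙 = [10.0507  11.5483  17.1682  7.1110  12.2921  20.8680]
a=μᵀg=1.154054  b=𝟙ᵀg=6.950634  c=𝟙ᵀh=79.038420  D=ac−b²=42.903299
λ₁=(c·0.120−b)/D = (79.038420·0.120−6.950634)/42.903299 = 0.059063
λ₂=(a−b·0.120)/D = (1.154054−6.950634·0.120)/42.903299 = 0.007458
w* = 0.059063·g + 0.007458·h:
  w_0 = 0.059063·0.0158 + 0.007458·10.0507 = 0.0759  (Raytheon)
  w_1 = 0.059063·2.0976 + 0.007458·11.5483 = 0.2100  (JPMorgan)
  w_2 = 0.059063·1.1888 + 0.007458·17.1682 = 0.1983  (Starbucks)
  w_3 = 0.059063·-0.9001 + 0.007458·7.1110 = -0.0001  (Lockheed)
  w_4 = 0.059063·3.5863 + 0.007458·12.2921 = 0.3035  (Pfizer)
  w_5 = 0.059063·0.9623 + 0.007458·20.8680 = 0.2125  (Intel)
Σw_i=1.0000  μᵀw=0.1200
σ²=wᵀΣw=λ₁·μ_p+λ₂ = 0.059063·0.120 + 0.007458 = 0.014546 ≈ 0.0145


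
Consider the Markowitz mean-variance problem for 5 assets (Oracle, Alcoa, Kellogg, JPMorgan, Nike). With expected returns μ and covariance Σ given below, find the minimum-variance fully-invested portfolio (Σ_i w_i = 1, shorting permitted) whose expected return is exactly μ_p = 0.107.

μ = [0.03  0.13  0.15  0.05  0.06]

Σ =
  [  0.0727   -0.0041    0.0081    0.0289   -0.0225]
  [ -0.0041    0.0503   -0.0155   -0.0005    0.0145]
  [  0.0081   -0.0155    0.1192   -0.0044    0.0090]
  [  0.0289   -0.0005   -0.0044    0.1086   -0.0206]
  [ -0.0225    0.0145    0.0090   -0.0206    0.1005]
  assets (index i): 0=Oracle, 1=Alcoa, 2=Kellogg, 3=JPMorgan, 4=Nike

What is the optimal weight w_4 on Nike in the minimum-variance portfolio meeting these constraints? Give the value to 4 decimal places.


0.0938

g=Σ⁻¹μ = [0.2530  3.0693  1.6464  0.5056  0.1670]
h=Σ⁻¹𝟙 = [14.0334  20.9457  9.6360  8.0187  10.8507]
a=μᵀg=0.688858  b=𝟙ᵀg=5.641326  c=𝟙ᵀh=63.484553  D=ac−b²=11.907290
λ₁=(c·0.107−b)/D = (63.484553·0.107−5.641326)/11.907290 = 0.096707
λ₂=(a−b·0.107)/D = (0.688858−5.641326·0.107)/11.907290 = 0.007158
w* = 0.096707·g + 0.007158·h:
  w_0 = 0.096707·0.2530 + 0.007158·14.0334 = 0.1249  (Oracle)
  w_1 = 0.096707·3.0693 + 0.007158·20.9457 = 0.4468  (Alcoa)
  w_2 = 0.096707·1.6464 + 0.007158·9.6360 = 0.2282  (Kellogg)
  w_3 = 0.096707·0.5056 + 0.007158·8.0187 = 0.1063  (JPMorgan)
  w_4 = 0.096707·0.1670 + 0.007158·10.8507 = 0.0938  (Nike)
Σw_i=1.0000  μᵀw=0.1070
σ²=wᵀΣw=λ₁·μ_p+λ₂ = 0.096707·0.107 + 0.007158 = 0.017506 ≈ 0.0175


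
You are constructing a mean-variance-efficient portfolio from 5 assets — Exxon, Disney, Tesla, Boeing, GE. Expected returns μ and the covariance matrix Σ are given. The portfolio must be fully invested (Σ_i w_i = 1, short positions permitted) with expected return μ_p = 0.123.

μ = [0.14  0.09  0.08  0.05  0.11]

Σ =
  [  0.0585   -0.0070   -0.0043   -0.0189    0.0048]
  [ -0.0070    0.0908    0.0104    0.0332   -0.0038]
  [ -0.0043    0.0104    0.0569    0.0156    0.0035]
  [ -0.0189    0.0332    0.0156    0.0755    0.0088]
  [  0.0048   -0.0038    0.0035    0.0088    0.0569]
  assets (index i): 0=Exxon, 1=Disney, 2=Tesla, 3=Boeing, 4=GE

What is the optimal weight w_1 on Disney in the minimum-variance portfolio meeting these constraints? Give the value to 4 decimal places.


g=Σ⁻¹μ = [2.6094  0.9561  1.2029  0.4562  1.6324]
h=Σ⁻¹𝟙 = [21.3749  7.7205  13.9973  10.7036  13.7708]
a=μᵀg=0.749978  b=𝟙ᵀg=6.857075  c=𝟙ᵀh=67.567042  D=ac−b²=3.654304
λ₁=(c·0.123−b)/D = (67.567042·0.123−6.857075)/3.654304 = 0.397797
λ₂=(a−b·0.123)/D = (0.749978−6.857075·0.123)/3.654304 = -0.025571
w* = 0.397797·g + -0.025571·h:
  w_0 = 0.397797·2.6094 + -0.025571·21.3749 = 0.4915  (Exxon)
  w_1 = 0.397797·0.9561 + -0.025571·7.7205 = 0.1829  (Disney)
  w_2 = 0.397797·1.2029 + -0.025571·13.9973 = 0.1206  (Tesla)
  w_3 = 0.397797·0.4562 + -0.025571·10.7036 = -0.0922  (Boeing)
  w_4 = 0.397797·1.6324 + -0.025571·13.7708 = 0.2972  (GE)
Σw_i=1.0000  μᵀw=0.1230
σ²=wᵀΣw=λ₁·μ_p+λ₂ = 0.397797·0.123 + -0.025571 = 0.023359 ≈ 0.0234

0.1829


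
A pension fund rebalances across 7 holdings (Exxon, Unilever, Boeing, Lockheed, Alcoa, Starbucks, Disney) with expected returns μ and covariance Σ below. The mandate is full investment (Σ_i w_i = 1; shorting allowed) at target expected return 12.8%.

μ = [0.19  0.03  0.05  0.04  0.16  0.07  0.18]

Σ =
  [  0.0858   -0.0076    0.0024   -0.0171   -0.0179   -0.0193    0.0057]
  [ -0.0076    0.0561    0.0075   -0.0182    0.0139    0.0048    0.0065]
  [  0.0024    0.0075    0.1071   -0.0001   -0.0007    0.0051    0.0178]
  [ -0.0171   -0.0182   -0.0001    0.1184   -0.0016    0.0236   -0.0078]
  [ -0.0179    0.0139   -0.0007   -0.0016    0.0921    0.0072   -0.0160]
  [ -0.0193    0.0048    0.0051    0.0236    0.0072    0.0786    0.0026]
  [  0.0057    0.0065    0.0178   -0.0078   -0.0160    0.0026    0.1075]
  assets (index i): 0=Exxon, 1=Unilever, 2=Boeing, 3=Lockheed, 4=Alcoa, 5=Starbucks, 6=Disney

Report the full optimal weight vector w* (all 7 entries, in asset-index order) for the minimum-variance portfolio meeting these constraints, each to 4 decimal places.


x=Σ⁻¹μ = [3.0376  0.2413  0.0310  0.7548  2.5491  1.0967  1.9013]
y=Σ⁻¹𝟙 = [20.2789  18.8512  5.6905  12.8643  12.8899  10.8494  8.7345]
a=μᵀx=1.442971  b=𝟙ᵀx=9.611677  c=𝟙ᵀy=90.158670  D=ac−b²=37.711990
λ₁=(c·0.128−b)/D = (90.158670·0.128−9.611677)/37.711990 = 0.051141
λ₂=(a−b·0.128)/D = (1.442971−9.611677·0.128)/37.711990 = 0.005639
w* = 0.051141·x + 0.005639·y:
  w_0 = 0.051141·3.0376 + 0.005639·20.2789 = 0.2697  (Exxon)
  w_1 = 0.051141·0.2413 + 0.005639·18.8512 = 0.1186  (Unilever)
  w_2 = 0.051141·0.0310 + 0.005639·5.6905 = 0.0337  (Boeing)
  w_3 = 0.051141·0.7548 + 0.005639·12.8643 = 0.1111  (Lockheed)
  w_4 = 0.051141·2.5491 + 0.005639·12.8899 = 0.2031  (Alcoa)
  w_5 = 0.051141·1.0967 + 0.005639·10.8494 = 0.1173  (Starbucks)
  w_6 = 0.051141·1.9013 + 0.005639·8.7345 = 0.1465  (Disney)
Σw_i=1.0000  μᵀw=0.1280
σ²=wᵀΣw=λ₁·μ_p+λ₂ = 0.051141·0.128 + 0.005639 = 0.012186 ≈ 0.0122

0.2697  0.1186  0.0337  0.1111  0.2031  0.1173  0.1465


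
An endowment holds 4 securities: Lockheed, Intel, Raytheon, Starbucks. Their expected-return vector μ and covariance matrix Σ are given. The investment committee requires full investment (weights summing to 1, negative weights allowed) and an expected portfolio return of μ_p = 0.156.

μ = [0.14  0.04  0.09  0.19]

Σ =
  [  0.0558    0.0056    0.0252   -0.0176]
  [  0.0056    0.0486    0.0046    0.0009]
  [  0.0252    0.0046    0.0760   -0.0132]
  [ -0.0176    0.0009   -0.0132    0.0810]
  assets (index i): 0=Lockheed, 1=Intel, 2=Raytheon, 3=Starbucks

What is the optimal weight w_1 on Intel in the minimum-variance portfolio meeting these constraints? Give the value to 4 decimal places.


0.0209

x=Σ⁻¹μ = [3.1673  0.3377  0.6585  3.1374]
y=Σ⁻¹𝟙 = [17.4677  17.3548  9.3502  17.4720]
a=μᵀx=1.112302  b=𝟙ᵀx=7.300868  c=𝟙ᵀy=61.644713  D=ac−b²=15.264869
λ₁=(c·0.156−b)/D = (61.644713·0.156−7.300868)/15.264869 = 0.151702
λ₂=(a−b·0.156)/D = (1.112302−7.300868·0.156)/15.264869 = -0.001745
w* = 0.151702·x + -0.001745·y:
  w_0 = 0.151702·3.1673 + -0.001745·17.4677 = 0.4500  (Lockheed)
  w_1 = 0.151702·0.3377 + -0.001745·17.3548 = 0.0209  (Intel)
  w_2 = 0.151702·0.6585 + -0.001745·9.3502 = 0.0836  (Raytheon)
  w_3 = 0.151702·3.1374 + -0.001745·17.4720 = 0.4455  (Starbucks)
Σw_i=1.0000  μᵀw=0.1560
σ²=wᵀΣw=λ₁·μ_p+λ₂ = 0.151702·0.156 + -0.001745 = 0.021921 ≈ 0.0219


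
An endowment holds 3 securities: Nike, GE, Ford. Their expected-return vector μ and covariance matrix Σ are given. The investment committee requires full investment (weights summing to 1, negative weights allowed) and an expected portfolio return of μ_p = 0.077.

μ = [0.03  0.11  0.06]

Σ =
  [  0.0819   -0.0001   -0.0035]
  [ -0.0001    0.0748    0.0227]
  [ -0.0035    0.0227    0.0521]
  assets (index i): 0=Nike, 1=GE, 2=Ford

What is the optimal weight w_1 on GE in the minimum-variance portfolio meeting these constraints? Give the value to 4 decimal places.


u=Σ⁻¹μ = [0.3943  1.2833  0.6190]
v=Σ⁻¹𝟙 = [12.9210  8.4100  16.3976]
a=μᵀu=0.190129  b=𝟙ᵀu=2.296586  c=𝟙ᵀv=37.728648  D=ac−b²=1.898991
λ₁=(c·0.077−b)/D = (37.728648·0.077−2.296586)/1.898991 = 0.320444
λ₂=(a−b·0.077)/D = (0.190129−2.296586·0.077)/1.898991 = 0.006999
w* = 0.320444·u + 0.006999·v:
  w_0 = 0.320444·0.3943 + 0.006999·12.9210 = 0.2168  (Nike)
  w_1 = 0.320444·1.2833 + 0.006999·8.4100 = 0.4701  (GE)
  w_2 = 0.320444·0.6190 + 0.006999·16.3976 = 0.3131  (Ford)
Σw_i=1.0000  μᵀw=0.0770
σ²=wᵀΣw=λ₁·μ_p+λ₂ = 0.320444·0.077 + 0.006999 = 0.031673 ≈ 0.0317

0.4701


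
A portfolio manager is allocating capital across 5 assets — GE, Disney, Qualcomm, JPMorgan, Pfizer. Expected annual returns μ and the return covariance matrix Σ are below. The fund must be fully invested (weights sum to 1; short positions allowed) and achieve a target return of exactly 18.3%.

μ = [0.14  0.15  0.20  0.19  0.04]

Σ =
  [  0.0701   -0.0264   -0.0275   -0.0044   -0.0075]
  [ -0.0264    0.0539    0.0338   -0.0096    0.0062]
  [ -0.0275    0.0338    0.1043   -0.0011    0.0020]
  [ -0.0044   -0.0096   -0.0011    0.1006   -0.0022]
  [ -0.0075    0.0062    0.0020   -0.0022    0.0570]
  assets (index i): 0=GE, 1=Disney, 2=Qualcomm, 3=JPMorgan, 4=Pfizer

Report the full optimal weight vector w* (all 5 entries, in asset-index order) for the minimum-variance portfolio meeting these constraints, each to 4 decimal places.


u=Σ⁻¹μ = [4.5388  4.2641  1.7424  2.5322  0.8717]
v=Σ⁻¹𝟙 = [31.4177  29.2493  8.1868  14.6057  18.7727]
a=μᵀu=2.139512  b=𝟙ᵀu=13.949222  c=𝟙ᵀv=102.232214  D=ac−b²=24.146224
λ₁=(c·0.183−b)/D = (102.232214·0.183−13.949222)/24.146224 = 0.197102
λ₂=(a−b·0.183)/D = (2.139512−13.949222·0.183)/24.146224 = -0.017112
w* = 0.197102·u + -0.017112·v:
  w_0 = 0.197102·4.5388 + -0.017112·31.4177 = 0.3570  (GE)
  w_1 = 0.197102·4.2641 + -0.017112·29.2493 = 0.3399  (Disney)
  w_2 = 0.197102·1.7424 + -0.017112·8.1868 = 0.2033  (Qualcomm)
  w_3 = 0.197102·2.5322 + -0.017112·14.6057 = 0.2492  (JPMorgan)
  w_4 = 0.197102·0.8717 + -0.017112·18.7727 = -0.1494  (Pfizer)
Σw_i=1.0000  μᵀw=0.1830
σ²=wᵀΣw=λ₁·μ_p+λ₂ = 0.197102·0.183 + -0.017112 = 0.018957 ≈ 0.0190

0.3570  0.3399  0.2033  0.2492  -0.1494


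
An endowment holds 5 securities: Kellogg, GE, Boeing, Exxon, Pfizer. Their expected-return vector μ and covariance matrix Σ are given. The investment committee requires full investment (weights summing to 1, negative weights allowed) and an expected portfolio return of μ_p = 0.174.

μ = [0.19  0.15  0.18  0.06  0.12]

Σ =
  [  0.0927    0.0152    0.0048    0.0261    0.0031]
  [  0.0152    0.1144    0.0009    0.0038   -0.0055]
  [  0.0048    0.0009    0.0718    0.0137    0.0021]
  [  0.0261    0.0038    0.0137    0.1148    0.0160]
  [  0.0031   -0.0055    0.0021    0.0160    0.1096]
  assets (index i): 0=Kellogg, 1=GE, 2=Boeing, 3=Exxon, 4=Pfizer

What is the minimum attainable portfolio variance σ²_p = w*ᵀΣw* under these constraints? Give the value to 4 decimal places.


0.0287

g=Σ⁻¹μ = [1.8080  1.1174  2.4098  -0.3673  1.1073]
h=Σ⁻¹𝟙 = [7.4082  7.9310  12.2999  4.1148  8.4762]
a=μᵀg=1.055733  b=𝟙ᵀg=6.075207  c=𝟙ᵀh=40.230035  D=ac−b²=5.564037
λ₁=(c·0.174−b)/D = (40.230035·0.174−6.075207)/5.564037 = 0.166214
λ₂=(a−b·0.174)/D = (1.055733−6.075207·0.174)/5.564037 = -0.000243
w* = 0.166214·g + -0.000243·h:
  w_0 = 0.166214·1.8080 + -0.000243·7.4082 = 0.2987  (Kellogg)
  w_1 = 0.166214·1.1174 + -0.000243·7.9310 = 0.1838  (GE)
  w_2 = 0.166214·2.4098 + -0.000243·12.2999 = 0.3975  (Boeing)
  w_3 = 0.166214·-0.3673 + -0.000243·4.1148 = -0.0621  (Exxon)
  w_4 = 0.166214·1.1073 + -0.000243·8.4762 = 0.1820  (Pfizer)
Σw_i=1.0000  μᵀw=0.1740
σ²=wᵀΣw=λ₁·μ_p+λ₂ = 0.166214·0.174 + -0.000243 = 0.028678 ≈ 0.0287


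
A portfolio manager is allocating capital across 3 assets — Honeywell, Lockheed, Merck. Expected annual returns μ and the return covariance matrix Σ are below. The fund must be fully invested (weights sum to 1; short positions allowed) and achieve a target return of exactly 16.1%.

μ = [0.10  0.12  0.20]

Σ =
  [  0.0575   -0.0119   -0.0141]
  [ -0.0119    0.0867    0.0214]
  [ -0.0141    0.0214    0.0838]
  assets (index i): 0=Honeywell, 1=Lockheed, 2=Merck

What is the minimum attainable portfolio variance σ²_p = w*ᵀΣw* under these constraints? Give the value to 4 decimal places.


g=Σ⁻¹μ = [2.5920  1.1133  2.5385]
h=Σ⁻¹𝟙 = [22.9245  11.5084  12.8515]
a=μᵀg=0.900487  b=𝟙ᵀg=6.243752  c=𝟙ᵀh=47.284353  D=ac−b²=3.594501
λ₁=(c·0.161−b)/D = (47.284353·0.161−6.243752)/3.594501 = 0.380867
λ₂=(a−b·0.161)/D = (0.900487−6.243752·0.161)/3.594501 = -0.029144
w* = 0.380867·g + -0.029144·h:
  w_0 = 0.380867·2.5920 + -0.029144·22.9245 = 0.3191  (Honeywell)
  w_1 = 0.380867·1.1133 + -0.029144·11.5084 = 0.0886  (Lockheed)
  w_2 = 0.380867·2.5385 + -0.029144·12.8515 = 0.5923  (Merck)
Σw_i=1.0000  μᵀw=0.1610
σ²=wᵀΣw=λ₁·μ_p+λ₂ = 0.380867·0.161 + -0.029144 = 0.032176 ≈ 0.0322

0.0322


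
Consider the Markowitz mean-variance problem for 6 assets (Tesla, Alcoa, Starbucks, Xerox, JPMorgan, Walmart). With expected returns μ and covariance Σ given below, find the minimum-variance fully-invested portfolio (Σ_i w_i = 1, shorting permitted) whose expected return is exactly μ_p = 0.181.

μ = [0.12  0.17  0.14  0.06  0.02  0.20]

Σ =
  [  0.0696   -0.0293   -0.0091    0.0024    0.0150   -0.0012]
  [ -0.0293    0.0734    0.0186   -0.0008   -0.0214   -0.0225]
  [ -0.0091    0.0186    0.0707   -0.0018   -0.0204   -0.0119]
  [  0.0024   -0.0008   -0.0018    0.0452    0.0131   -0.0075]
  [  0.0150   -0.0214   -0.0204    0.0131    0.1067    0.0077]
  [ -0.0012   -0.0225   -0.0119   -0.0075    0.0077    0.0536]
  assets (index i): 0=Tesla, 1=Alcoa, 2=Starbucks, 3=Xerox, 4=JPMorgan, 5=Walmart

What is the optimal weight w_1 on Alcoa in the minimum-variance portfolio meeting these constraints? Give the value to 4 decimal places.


x=Σ⁻¹μ = [4.4279  5.7801  2.3882  2.3504  0.3827  7.0609]
y=Σ⁻¹𝟙 = [29.8829  36.5495  18.8145  25.8541  9.9634  41.0318]
a=μᵀx=3.409178  b=𝟙ᵀx=22.390261  c=𝟙ᵀy=162.096175  D=ac−b²=51.290869
λ₁=(c·0.181−b)/D = (162.096175·0.181−22.390261)/51.290869 = 0.135485
λ₂=(a−b·0.181)/D = (3.409178−22.390261·0.181)/51.290869 = -0.012545
w* = 0.135485·x + -0.012545·y:
  w_0 = 0.135485·4.4279 + -0.012545·29.8829 = 0.2250  (Tesla)
  w_1 = 0.135485·5.7801 + -0.012545·36.5495 = 0.3246  (Alcoa)
  w_2 = 0.135485·2.3882 + -0.012545·18.8145 = 0.0875  (Starbucks)
  w_3 = 0.135485·2.3504 + -0.012545·25.8541 = -0.0059  (Xerox)
  w_4 = 0.135485·0.3827 + -0.012545·9.9634 = -0.0731  (JPMorgan)
  w_5 = 0.135485·7.0609 + -0.012545·41.0318 = 0.4419  (Walmart)
Σw_i=1.0000  μᵀw=0.1810
σ²=wᵀΣw=λ₁·μ_p+λ₂ = 0.135485·0.181 + -0.012545 = 0.011977 ≈ 0.0120

0.3246
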